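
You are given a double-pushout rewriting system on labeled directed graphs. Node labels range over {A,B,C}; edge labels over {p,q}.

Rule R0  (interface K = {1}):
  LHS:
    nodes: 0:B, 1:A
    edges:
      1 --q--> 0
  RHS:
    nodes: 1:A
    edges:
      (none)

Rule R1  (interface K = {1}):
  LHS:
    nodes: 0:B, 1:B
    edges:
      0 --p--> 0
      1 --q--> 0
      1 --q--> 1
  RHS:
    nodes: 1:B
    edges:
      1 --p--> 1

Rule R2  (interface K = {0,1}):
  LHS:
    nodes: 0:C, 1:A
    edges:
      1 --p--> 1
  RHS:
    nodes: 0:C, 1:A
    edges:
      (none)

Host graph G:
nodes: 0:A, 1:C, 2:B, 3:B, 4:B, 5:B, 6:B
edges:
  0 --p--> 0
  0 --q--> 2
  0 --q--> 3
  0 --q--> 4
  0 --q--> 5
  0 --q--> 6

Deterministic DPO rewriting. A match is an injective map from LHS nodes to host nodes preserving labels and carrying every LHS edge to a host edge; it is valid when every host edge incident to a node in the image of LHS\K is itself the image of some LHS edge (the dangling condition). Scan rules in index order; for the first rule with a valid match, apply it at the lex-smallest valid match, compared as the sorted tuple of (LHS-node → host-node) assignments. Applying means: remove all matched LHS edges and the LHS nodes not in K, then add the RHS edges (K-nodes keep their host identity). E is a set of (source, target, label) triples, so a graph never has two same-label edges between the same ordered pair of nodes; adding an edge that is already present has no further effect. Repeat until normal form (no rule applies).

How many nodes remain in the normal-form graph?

Answer: 2

Rewrite trace:
[0] host  ⇒  7 nodes, 6 edges  {0-p->0 0-q->2 0-q->3 0-q->4 0-q->5 0-q->6}
[1] R0 @ {0↦2, 1↦0}  ⇒  6 nodes, 5 edges  {0-p->0 0-q->3 0-q->4 0-q->5 0-q->6}
[2] R0 @ {0↦3, 1↦0}  ⇒  5 nodes, 4 edges  {0-p->0 0-q->4 0-q->5 0-q->6}
[3] R0 @ {0↦4, 1↦0}  ⇒  4 nodes, 3 edges  {0-p->0 0-q->5 0-q->6}
[4] R0 @ {0↦5, 1↦0}  ⇒  3 nodes, 2 edges  {0-p->0 0-q->6}
[5] R0 @ {0↦6, 1↦0}  ⇒  2 nodes, 1 edges  {0-p->0}
[6] R2 @ {0↦1, 1↦0}  ⇒  2 nodes, 0 edges  {∅}
halt: no rule applies after step 6
NF nodes: {0:A, 1:C}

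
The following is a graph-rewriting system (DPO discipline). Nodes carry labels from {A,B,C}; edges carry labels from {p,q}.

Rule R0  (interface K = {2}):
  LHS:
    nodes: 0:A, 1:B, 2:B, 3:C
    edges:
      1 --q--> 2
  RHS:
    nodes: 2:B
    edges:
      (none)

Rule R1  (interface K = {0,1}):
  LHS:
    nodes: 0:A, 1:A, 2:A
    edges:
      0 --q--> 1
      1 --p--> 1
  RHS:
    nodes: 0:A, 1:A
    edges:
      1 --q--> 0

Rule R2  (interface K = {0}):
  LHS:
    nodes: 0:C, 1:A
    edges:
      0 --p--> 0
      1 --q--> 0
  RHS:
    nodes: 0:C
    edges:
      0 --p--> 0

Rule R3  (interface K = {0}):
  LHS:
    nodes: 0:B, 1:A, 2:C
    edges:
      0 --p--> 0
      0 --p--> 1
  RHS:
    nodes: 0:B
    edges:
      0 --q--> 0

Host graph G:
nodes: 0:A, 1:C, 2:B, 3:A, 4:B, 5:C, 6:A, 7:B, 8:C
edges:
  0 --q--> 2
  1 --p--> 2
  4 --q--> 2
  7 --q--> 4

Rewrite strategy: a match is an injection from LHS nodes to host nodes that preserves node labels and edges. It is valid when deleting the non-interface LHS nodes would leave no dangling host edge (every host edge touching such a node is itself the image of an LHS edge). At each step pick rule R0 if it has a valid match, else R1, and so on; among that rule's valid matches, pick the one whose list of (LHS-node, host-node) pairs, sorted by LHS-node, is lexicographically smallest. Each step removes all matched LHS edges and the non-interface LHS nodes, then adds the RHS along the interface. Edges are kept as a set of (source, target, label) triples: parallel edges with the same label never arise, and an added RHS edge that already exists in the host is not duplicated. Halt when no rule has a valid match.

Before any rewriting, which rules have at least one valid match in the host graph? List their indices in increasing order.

R0: 4 valid matches — {0↦3, 1↦7, 2↦4, 3↦5}, {0↦3, 1↦7, 2↦4, 3↦8}, {0↦6, 1↦7, 2↦4, 3↦5} (+1 more)
R1: no valid match — LHS pattern not found
R2: no valid match — LHS pattern not found
R3: no valid match — LHS pattern not found

Answer: [R0]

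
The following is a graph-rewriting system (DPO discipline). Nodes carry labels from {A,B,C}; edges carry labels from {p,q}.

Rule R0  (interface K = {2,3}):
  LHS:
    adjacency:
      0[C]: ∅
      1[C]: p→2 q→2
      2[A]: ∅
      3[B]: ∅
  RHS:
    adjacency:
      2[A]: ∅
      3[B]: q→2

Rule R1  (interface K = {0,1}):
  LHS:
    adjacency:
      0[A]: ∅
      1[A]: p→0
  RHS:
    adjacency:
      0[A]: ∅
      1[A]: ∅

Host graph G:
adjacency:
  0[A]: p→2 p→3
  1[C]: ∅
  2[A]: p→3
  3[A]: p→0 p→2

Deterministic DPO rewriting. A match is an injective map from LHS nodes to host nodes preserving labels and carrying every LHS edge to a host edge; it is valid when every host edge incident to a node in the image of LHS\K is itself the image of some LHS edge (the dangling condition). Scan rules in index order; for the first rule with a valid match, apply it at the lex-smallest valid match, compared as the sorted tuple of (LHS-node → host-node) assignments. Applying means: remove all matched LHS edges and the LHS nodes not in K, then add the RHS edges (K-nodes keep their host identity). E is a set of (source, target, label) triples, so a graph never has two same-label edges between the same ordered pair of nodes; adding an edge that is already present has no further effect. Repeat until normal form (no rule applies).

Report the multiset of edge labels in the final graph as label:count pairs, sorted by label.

start.  V:4 E:5  edges: 0-p->2 0-p->3 2-p->3 3-p->0 3-p->2
1. fire R1 via {0↦0, 1↦3}  →  V:4 E:4  edges: 0-p->2 0-p->3 2-p->3 3-p->2
2. fire R1 via {0↦2, 1↦0}  →  V:4 E:3  edges: 0-p->3 2-p->3 3-p->2
3. fire R1 via {0↦2, 1↦3}  →  V:4 E:2  edges: 0-p->3 2-p->3
4. fire R1 via {0↦3, 1↦0}  →  V:4 E:1  edges: 2-p->3
5. fire R1 via {0↦3, 1↦2}  →  V:4 E:0  edges: ∅
normal form: no rule applies after step 5
NF edges: []

Answer: (no edges)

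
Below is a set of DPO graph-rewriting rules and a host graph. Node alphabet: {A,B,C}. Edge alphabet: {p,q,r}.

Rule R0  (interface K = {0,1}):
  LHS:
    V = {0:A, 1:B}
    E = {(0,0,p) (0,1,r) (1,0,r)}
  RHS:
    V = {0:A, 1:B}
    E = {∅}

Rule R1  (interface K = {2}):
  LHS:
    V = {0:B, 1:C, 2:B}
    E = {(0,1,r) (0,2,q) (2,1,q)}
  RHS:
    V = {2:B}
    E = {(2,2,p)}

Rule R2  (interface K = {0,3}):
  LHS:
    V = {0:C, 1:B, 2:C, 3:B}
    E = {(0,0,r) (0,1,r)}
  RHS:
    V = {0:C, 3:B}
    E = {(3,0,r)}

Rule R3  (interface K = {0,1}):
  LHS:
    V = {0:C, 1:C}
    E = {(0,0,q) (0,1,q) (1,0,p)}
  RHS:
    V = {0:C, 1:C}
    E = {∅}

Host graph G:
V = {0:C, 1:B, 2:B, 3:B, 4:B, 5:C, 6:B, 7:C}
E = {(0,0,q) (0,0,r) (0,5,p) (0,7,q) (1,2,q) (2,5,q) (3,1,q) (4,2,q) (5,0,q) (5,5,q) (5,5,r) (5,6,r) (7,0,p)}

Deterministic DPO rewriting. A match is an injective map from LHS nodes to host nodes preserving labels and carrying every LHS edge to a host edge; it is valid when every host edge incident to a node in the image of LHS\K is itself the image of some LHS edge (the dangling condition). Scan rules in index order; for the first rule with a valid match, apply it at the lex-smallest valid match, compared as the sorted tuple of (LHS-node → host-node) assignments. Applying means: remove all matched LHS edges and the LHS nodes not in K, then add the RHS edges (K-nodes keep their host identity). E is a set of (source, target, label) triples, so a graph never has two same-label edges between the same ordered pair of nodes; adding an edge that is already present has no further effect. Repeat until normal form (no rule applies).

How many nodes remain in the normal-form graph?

initial: |V|=8 |E|=13  E = 0-q->0 0-r->0 0-p->5 0-q->7 1-q->2 2-q->5 3-q->1 4-q->2 5-q->0 5-q->5 5-r->5 5-r->6 7-p->0
step 1: apply R3 at {0↦0, 1↦7}  → |V|=8 |E|=10  E = 0-r->0 0-p->5 1-q->2 2-q->5 3-q->1 4-q->2 5-q->0 5-q->5 5-r->5 5-r->6
step 2: apply R2 at {0↦5, 1↦6, 2↦7, 3↦1}  → |V|=6 |E|=9  E = 0-r->0 0-p->5 1-q->2 1-r->5 2-q->5 3-q->1 4-q->2 5-q->0 5-q->5
step 3: apply R3 at {0↦5, 1↦0}  → |V|=6 |E|=6  E = 0-r->0 1-q->2 1-r->5 2-q->5 3-q->1 4-q->2
final graph: no rule applies after step 3
NF nodes: {0:C, 1:B, 2:B, 3:B, 4:B, 5:C}

Answer: 6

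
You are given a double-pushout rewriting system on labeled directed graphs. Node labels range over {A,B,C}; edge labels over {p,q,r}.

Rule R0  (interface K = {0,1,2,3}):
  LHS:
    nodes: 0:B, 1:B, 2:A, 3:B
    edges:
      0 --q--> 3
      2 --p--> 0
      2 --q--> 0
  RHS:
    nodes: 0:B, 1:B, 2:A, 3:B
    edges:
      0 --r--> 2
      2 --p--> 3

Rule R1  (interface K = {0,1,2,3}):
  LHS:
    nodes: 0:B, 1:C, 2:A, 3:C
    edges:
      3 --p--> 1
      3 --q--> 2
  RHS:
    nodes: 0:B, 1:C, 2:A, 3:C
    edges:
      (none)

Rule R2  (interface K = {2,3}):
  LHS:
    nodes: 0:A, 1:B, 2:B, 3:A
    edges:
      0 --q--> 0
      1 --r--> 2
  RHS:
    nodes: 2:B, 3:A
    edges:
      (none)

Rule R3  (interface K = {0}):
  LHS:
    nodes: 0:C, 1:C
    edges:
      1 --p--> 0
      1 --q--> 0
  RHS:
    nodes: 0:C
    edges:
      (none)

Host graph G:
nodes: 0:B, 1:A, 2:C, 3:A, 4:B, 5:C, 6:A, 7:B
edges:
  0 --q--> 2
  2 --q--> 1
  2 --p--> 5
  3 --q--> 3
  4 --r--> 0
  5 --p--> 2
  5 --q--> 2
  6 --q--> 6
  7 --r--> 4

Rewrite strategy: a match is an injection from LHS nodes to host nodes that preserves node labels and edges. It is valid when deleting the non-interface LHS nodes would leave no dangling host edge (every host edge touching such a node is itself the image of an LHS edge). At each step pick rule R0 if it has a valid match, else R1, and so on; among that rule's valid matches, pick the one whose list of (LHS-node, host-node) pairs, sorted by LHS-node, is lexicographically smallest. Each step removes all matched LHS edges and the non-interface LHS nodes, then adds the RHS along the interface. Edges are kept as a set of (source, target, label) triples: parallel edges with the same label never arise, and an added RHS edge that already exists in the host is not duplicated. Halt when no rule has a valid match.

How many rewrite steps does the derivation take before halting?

Answer: 4

Steps:
start.  V:8 E:9  edges: 0-q->2 2-q->1 2-p->5 3-q->3 4-r->0 5-p->2 5-q->2 6-q->6 7-r->4
1. fire R1 via {0↦0, 1↦5, 2↦1, 3↦2}  →  V:8 E:7  edges: 0-q->2 3-q->3 4-r->0 5-p->2 5-q->2 6-q->6 7-r->4
2. fire R2 via {0↦3, 1↦7, 2↦4, 3↦1}  →  V:6 E:5  edges: 0-q->2 4-r->0 5-p->2 5-q->2 6-q->6
3. fire R2 via {0↦6, 1↦4, 2↦0, 3↦1}  →  V:4 E:3  edges: 0-q->2 5-p->2 5-q->2
4. fire R3 via {0↦2, 1↦5}  →  V:3 E:1  edges: 0-q->2
final graph: no rule applies after step 4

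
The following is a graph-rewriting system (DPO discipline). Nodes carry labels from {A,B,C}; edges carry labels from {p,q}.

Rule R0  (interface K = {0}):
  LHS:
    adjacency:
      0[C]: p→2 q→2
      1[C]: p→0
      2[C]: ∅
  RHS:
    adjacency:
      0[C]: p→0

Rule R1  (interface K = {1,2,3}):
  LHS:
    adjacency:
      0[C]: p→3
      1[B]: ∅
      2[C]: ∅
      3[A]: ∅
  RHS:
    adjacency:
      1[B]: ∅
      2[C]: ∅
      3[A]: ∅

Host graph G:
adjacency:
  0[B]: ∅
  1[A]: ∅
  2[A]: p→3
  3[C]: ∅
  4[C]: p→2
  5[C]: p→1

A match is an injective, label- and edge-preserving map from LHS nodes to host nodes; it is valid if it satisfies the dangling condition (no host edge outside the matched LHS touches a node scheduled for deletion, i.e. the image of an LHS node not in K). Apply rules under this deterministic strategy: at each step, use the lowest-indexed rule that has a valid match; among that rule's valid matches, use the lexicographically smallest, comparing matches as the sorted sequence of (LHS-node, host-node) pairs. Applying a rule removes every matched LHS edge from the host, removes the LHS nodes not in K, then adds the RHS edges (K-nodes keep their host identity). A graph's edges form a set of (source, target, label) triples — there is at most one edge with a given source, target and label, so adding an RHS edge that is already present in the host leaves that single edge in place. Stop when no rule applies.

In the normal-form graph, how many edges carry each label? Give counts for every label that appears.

start.  V:6 E:3  edges: 2-p->3 4-p->2 5-p->1
1. fire R1 via {0↦4, 1↦0, 2↦3, 3↦2}  →  V:5 E:2  edges: 2-p->3 5-p->1
2. fire R1 via {0↦5, 1↦0, 2↦3, 3↦1}  →  V:4 E:1  edges: 2-p->3
normal form: no rule applies after step 2
NF edges: [(2, 3, 'p')]

Answer: p:1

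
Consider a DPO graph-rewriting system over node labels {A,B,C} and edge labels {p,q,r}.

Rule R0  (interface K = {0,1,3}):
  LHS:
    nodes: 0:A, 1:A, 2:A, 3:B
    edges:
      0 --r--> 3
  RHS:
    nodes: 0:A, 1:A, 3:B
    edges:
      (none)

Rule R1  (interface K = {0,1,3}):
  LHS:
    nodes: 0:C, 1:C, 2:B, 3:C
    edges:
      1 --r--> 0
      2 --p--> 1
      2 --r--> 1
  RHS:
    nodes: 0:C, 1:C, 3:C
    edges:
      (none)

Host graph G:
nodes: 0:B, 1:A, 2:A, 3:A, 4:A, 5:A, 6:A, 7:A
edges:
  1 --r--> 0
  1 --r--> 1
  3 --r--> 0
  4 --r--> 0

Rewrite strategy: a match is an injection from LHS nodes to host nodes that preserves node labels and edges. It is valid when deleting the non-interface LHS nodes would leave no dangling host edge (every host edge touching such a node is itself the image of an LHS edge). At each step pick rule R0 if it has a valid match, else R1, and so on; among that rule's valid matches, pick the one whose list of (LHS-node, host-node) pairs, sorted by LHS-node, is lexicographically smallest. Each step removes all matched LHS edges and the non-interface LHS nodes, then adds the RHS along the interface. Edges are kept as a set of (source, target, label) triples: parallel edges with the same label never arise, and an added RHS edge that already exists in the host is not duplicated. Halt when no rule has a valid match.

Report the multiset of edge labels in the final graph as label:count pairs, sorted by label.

start.  V:8 E:4  edges: 1-r->0 1-r->1 3-r->0 4-r->0
1. fire R0 via {0↦1, 1↦2, 2↦5, 3↦0}  →  V:7 E:3  edges: 1-r->1 3-r->0 4-r->0
2. fire R0 via {0↦3, 1↦1, 2↦2, 3↦0}  →  V:6 E:2  edges: 1-r->1 4-r->0
3. fire R0 via {0↦4, 1↦1, 2↦3, 3↦0}  →  V:5 E:1  edges: 1-r->1
normal form: no rule applies after step 3
NF edges: [(1, 1, 'r')]

Answer: r:1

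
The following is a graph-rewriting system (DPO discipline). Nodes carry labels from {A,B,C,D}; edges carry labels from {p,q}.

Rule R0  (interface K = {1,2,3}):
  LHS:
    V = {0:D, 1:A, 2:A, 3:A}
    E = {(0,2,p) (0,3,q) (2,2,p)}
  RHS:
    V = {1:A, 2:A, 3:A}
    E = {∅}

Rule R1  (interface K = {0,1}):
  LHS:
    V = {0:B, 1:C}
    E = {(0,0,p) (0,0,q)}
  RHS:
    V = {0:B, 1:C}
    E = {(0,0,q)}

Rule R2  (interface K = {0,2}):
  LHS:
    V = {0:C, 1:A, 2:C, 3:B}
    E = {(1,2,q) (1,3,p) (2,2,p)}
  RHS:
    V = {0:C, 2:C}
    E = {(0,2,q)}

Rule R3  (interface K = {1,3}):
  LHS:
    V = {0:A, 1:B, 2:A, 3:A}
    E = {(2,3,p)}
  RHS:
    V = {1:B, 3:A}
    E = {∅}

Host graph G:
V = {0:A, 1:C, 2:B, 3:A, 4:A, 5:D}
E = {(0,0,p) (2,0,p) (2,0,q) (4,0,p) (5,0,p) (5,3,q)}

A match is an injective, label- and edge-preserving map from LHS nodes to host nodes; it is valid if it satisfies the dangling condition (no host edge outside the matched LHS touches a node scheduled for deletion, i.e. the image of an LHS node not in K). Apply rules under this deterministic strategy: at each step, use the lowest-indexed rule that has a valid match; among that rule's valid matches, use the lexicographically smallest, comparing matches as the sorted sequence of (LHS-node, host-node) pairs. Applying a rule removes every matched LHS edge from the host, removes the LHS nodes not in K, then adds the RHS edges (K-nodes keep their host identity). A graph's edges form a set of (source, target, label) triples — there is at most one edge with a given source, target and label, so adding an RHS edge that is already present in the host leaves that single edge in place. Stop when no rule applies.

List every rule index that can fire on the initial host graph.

R0: 1 valid match — {0↦5, 1↦4, 2↦0, 3↦3}
R1: no valid match — LHS pattern not found
R2: no valid match — LHS pattern not found
R3: no valid match — 1 raw match, all fail dangling condition

Answer: [R0]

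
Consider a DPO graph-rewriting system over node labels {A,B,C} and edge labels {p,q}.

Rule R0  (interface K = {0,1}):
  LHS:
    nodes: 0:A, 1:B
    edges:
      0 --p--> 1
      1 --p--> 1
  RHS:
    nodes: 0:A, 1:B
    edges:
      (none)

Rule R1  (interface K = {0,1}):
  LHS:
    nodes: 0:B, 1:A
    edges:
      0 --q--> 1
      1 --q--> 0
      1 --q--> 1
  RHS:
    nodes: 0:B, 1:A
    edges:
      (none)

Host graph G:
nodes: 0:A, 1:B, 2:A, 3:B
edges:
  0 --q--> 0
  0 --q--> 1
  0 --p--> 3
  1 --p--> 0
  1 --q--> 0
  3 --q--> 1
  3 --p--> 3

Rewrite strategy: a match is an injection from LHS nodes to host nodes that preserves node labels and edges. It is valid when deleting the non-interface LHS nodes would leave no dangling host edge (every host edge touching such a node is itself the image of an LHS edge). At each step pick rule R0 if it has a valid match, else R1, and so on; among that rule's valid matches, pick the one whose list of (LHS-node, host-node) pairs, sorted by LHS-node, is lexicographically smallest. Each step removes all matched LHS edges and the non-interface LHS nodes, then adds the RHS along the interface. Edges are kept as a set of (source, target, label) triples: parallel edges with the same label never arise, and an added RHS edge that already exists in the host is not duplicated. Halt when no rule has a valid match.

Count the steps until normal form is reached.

start.  V:4 E:7  edges: 0-q->0 0-q->1 0-p->3 1-p->0 1-q->0 3-q->1 3-p->3
1. fire R0 via {0↦0, 1↦3}  →  V:4 E:5  edges: 0-q->0 0-q->1 1-p->0 1-q->0 3-q->1
2. fire R1 via {0↦1, 1↦0}  →  V:4 E:2  edges: 1-p->0 3-q->1
normal form: no rule applies after step 2

Answer: 2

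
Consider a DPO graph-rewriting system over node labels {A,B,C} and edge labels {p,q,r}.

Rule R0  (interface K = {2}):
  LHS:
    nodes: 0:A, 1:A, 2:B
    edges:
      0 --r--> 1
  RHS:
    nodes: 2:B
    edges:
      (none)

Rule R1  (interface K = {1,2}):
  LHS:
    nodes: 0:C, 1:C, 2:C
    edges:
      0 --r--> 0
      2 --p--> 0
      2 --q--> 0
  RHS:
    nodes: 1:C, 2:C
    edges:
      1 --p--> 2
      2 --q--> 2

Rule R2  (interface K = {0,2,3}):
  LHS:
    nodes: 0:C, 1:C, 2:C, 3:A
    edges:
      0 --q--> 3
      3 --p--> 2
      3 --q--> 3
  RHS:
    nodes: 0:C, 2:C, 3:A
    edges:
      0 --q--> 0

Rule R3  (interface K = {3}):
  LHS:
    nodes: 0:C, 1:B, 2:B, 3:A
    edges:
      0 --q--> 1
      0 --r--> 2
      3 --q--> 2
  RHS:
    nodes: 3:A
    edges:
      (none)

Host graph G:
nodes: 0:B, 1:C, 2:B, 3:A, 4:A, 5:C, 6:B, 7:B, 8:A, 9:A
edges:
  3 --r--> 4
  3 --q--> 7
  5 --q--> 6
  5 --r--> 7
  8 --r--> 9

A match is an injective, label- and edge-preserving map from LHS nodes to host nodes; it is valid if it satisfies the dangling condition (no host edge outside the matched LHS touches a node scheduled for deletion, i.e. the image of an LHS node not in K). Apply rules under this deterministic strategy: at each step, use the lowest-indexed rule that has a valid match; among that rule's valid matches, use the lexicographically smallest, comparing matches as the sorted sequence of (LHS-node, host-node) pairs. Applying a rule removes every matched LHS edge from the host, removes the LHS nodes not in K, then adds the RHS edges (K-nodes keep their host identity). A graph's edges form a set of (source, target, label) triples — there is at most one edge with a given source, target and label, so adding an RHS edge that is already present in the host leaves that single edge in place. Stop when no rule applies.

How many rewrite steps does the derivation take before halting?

Answer: 3

Derivation:
initial: |V|=10 |E|=5  E = 3-r->4 3-q->7 5-q->6 5-r->7 8-r->9
step 1: apply R0 at {0↦8, 1↦9, 2↦0}  → |V|=8 |E|=4  E = 3-r->4 3-q->7 5-q->6 5-r->7
step 2: apply R3 at {0↦5, 1↦6, 2↦7, 3↦3}  → |V|=5 |E|=1  E = 3-r->4
step 3: apply R0 at {0↦3, 1↦4, 2↦0}  → |V|=3 |E|=0  E = ∅
normal form: no rule applies after step 3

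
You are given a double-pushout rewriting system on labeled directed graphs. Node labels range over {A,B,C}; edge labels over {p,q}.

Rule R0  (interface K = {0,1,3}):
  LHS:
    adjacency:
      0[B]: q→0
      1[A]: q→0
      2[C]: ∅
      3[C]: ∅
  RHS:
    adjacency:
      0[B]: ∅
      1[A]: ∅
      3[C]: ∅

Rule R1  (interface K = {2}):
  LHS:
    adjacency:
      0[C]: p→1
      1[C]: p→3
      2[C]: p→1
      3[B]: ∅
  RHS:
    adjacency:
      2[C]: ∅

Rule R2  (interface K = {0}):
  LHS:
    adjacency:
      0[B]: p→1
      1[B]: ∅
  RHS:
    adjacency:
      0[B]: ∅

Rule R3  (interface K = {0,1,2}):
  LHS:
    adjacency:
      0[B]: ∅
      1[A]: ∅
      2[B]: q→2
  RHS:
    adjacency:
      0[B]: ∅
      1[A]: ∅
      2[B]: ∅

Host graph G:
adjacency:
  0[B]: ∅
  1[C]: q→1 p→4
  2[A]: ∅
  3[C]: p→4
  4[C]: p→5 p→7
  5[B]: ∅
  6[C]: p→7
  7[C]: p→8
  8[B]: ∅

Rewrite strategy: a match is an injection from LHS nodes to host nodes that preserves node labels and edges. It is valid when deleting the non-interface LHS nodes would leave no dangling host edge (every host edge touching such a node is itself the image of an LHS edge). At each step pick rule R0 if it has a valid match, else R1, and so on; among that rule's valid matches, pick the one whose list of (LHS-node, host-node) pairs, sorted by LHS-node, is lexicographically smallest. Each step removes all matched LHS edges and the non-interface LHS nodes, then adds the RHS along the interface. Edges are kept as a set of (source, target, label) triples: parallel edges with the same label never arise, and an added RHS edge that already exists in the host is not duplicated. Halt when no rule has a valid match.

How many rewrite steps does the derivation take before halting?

Answer: 2

Rewrite trace:
initial: |V|=9 |E|=7  E = 1-q->1 1-p->4 3-p->4 4-p->5 4-p->7 6-p->7 7-p->8
step 1: apply R1 at {0↦6, 1↦7, 2↦4, 3↦8}  → |V|=6 |E|=4  E = 1-q->1 1-p->4 3-p->4 4-p->5
step 2: apply R1 at {0↦3, 1↦4, 2↦1, 3↦5}  → |V|=3 |E|=1  E = 1-q->1
normal form: no rule applies after step 2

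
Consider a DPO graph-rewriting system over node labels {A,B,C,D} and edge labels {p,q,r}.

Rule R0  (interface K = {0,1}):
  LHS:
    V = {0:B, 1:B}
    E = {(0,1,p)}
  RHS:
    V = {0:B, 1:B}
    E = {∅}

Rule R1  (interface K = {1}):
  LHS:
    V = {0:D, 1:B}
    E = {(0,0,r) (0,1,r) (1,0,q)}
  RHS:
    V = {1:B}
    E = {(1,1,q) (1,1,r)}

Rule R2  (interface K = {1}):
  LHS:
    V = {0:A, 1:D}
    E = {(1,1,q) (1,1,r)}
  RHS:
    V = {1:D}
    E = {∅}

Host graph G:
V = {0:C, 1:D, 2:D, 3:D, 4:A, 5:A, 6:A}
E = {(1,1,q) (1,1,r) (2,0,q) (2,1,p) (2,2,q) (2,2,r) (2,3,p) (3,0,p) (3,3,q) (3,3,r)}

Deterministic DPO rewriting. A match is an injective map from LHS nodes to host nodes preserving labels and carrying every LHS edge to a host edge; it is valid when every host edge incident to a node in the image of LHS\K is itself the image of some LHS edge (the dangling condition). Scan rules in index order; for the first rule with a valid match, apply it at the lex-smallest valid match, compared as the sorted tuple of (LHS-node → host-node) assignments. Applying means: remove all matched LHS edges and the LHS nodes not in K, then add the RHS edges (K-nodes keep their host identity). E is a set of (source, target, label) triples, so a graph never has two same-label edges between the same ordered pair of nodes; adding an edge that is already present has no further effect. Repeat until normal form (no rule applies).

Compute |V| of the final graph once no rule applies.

initial: |V|=7 |E|=10  E = 1-q->1 1-r->1 2-q->0 2-p->1 2-q->2 2-r->2 2-p->3 3-p->0 3-q->3 3-r->3
step 1: apply R2 at {0↦4, 1↦1}  → |V|=6 |E|=8  E = 2-q->0 2-p->1 2-q->2 2-r->2 2-p->3 3-p->0 3-q->3 3-r->3
step 2: apply R2 at {0↦5, 1↦2}  → |V|=5 |E|=6  E = 2-q->0 2-p->1 2-p->3 3-p->0 3-q->3 3-r->3
step 3: apply R2 at {0↦6, 1↦3}  → |V|=4 |E|=4  E = 2-q->0 2-p->1 2-p->3 3-p->0
normal form: no rule applies after step 3
NF nodes: {0:C, 1:D, 2:D, 3:D}

Answer: 4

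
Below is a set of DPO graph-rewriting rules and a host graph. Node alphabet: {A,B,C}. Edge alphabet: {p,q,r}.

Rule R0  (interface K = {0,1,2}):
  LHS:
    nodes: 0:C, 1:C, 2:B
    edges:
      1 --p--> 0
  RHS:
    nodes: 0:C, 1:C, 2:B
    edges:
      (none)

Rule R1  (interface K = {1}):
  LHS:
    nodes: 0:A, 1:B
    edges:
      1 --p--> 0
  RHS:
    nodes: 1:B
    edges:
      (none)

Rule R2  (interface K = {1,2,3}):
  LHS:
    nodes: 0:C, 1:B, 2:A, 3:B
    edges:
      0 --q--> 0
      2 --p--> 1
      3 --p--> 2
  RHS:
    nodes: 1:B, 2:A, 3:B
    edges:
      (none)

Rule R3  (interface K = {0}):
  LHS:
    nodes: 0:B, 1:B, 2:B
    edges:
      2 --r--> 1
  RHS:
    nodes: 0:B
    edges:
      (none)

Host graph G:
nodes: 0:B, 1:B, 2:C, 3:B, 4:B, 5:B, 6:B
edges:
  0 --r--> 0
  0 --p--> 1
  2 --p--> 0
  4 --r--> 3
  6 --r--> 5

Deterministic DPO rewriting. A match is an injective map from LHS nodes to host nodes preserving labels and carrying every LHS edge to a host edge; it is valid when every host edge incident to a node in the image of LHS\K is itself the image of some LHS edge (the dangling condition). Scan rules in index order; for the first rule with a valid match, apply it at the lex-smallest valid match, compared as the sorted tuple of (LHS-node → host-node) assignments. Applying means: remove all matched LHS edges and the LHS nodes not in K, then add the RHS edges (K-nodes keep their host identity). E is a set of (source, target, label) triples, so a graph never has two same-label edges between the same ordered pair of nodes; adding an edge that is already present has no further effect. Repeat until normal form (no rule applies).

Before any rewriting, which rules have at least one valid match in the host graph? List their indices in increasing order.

Answer: [R3]

Rewrite trace:
R0: no valid match — LHS pattern not found
R1: no valid match — LHS pattern not found
R2: no valid match — LHS pattern not found
R3: 8 valid matches — {0↦0, 1↦3, 2↦4}, {0↦0, 1↦5, 2↦6}, {0↦1, 1↦3, 2↦4} (+5 more)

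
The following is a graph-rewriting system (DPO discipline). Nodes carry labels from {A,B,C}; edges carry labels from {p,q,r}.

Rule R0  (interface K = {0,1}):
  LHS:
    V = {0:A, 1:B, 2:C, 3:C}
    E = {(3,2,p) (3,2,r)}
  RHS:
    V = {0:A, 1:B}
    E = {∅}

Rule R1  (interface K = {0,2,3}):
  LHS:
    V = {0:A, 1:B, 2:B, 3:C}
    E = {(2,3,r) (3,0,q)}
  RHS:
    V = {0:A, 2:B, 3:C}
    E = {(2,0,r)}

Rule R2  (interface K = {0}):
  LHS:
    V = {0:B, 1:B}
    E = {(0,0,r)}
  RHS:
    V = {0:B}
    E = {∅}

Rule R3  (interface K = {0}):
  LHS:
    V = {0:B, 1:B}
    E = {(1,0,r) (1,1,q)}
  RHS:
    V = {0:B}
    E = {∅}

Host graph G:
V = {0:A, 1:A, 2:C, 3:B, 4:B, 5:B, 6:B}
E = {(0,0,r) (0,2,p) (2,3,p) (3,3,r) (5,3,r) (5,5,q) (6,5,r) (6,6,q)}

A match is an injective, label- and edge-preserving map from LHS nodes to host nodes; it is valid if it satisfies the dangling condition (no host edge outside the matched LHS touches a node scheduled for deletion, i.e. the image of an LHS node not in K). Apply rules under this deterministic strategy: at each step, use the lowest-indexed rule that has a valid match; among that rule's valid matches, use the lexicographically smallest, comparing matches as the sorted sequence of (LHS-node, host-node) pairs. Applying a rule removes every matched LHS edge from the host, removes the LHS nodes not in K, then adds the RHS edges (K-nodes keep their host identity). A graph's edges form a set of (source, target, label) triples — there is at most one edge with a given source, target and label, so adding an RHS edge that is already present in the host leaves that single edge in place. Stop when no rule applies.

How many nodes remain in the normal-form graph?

start.  V:7 E:8  edges: 0-r->0 0-p->2 2-p->3 3-r->3 5-r->3 5-q->5 6-r->5 6-q->6
1. fire R2 via {0↦3, 1↦4}  →  V:6 E:7  edges: 0-r->0 0-p->2 2-p->3 5-r->3 5-q->5 6-r->5 6-q->6
2. fire R3 via {0↦5, 1↦6}  →  V:5 E:5  edges: 0-r->0 0-p->2 2-p->3 5-r->3 5-q->5
3. fire R3 via {0↦3, 1↦5}  →  V:4 E:3  edges: 0-r->0 0-p->2 2-p->3
final graph: no rule applies after step 3
NF nodes: {0:A, 1:A, 2:C, 3:B}

Answer: 4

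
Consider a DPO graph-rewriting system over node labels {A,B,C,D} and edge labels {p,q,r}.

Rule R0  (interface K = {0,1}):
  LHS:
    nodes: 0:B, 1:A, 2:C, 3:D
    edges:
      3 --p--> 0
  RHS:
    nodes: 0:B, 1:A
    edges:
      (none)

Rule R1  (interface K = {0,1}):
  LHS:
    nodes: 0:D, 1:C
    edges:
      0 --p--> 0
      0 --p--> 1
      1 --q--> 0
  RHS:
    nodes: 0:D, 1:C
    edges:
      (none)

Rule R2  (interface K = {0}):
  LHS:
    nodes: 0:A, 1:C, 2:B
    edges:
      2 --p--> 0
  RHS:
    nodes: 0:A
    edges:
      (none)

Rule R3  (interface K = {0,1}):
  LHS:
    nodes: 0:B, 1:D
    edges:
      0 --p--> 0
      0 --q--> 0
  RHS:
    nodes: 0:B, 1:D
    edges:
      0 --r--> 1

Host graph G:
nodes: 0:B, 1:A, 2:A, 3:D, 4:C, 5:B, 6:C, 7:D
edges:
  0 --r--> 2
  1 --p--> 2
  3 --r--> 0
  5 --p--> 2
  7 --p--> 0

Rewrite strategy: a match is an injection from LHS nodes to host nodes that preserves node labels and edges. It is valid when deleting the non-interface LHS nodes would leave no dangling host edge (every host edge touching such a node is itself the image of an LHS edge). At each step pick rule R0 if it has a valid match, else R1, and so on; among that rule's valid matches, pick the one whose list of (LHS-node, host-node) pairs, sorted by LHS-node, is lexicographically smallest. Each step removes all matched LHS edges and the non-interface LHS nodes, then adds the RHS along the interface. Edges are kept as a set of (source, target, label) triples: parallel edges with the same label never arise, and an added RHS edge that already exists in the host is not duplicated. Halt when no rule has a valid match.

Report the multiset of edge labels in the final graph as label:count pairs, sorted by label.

start.  V:8 E:5  edges: 0-r->2 1-p->2 3-r->0 5-p->2 7-p->0
1. fire R0 via {0↦0, 1↦1, 2↦4, 3↦7}  →  V:6 E:4  edges: 0-r->2 1-p->2 3-r->0 5-p->2
2. fire R2 via {0↦2, 1↦6, 2↦5}  →  V:4 E:3  edges: 0-r->2 1-p->2 3-r->0
halt: no rule applies after step 2
NF edges: [(0, 2, 'r'), (1, 2, 'p'), (3, 0, 'r')]

Answer: p:1 r:2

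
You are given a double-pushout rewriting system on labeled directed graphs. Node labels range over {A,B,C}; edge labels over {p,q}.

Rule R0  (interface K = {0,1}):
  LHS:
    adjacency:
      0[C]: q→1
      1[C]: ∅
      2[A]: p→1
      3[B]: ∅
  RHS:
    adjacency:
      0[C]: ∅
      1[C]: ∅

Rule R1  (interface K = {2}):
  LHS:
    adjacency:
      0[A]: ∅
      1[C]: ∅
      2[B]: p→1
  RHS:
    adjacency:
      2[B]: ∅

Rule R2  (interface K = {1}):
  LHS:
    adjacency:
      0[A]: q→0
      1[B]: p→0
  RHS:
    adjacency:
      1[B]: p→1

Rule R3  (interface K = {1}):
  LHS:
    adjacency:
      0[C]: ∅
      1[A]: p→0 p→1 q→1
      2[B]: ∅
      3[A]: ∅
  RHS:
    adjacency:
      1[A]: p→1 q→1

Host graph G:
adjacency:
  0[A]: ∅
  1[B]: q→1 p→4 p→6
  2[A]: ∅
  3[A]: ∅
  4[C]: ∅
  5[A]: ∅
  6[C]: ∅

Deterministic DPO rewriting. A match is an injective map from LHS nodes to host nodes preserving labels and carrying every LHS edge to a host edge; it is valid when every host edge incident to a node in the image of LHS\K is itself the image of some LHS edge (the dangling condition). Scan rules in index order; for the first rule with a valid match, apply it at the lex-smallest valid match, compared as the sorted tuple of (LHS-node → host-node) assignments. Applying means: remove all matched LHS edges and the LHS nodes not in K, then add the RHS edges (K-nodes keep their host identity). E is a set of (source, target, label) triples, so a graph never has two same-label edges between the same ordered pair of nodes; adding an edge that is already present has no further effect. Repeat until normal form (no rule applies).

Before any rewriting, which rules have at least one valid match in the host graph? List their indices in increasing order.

Answer: [R1]

Derivation:
R0: no valid match — LHS pattern not found
R1: 8 valid matches — {0↦0, 1↦4, 2↦1}, {0↦0, 1↦6, 2↦1}, {0↦2, 1↦4, 2↦1} (+5 more)
R2: no valid match — LHS pattern not found
R3: no valid match — LHS pattern not found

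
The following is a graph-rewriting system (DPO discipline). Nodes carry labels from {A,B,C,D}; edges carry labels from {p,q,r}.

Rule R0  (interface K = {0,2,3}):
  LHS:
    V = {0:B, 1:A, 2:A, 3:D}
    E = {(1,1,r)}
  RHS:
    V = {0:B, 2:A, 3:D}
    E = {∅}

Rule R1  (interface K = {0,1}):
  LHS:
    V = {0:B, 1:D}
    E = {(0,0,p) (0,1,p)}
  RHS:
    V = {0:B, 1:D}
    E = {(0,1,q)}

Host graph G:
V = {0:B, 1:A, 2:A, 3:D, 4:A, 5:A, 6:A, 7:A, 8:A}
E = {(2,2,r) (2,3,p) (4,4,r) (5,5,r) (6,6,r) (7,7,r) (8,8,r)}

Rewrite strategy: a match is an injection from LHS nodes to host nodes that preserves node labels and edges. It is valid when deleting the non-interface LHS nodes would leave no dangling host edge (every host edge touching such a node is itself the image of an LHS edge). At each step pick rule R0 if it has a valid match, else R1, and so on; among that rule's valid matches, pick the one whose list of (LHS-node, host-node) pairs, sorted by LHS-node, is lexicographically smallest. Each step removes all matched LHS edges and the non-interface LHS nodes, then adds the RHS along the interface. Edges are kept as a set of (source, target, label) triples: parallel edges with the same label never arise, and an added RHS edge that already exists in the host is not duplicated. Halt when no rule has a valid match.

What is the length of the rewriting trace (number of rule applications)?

Answer: 5

Derivation:
initial: |V|=9 |E|=7  E = 2-r->2 2-p->3 4-r->4 5-r->5 6-r->6 7-r->7 8-r->8
step 1: apply R0 at {0↦0, 1↦4, 2↦1, 3↦3}  → |V|=8 |E|=6  E = 2-r->2 2-p->3 5-r->5 6-r->6 7-r->7 8-r->8
step 2: apply R0 at {0↦0, 1↦5, 2↦1, 3↦3}  → |V|=7 |E|=5  E = 2-r->2 2-p->3 6-r->6 7-r->7 8-r->8
step 3: apply R0 at {0↦0, 1↦6, 2↦1, 3↦3}  → |V|=6 |E|=4  E = 2-r->2 2-p->3 7-r->7 8-r->8
step 4: apply R0 at {0↦0, 1↦7, 2↦1, 3↦3}  → |V|=5 |E|=3  E = 2-r->2 2-p->3 8-r->8
step 5: apply R0 at {0↦0, 1↦8, 2↦1, 3↦3}  → |V|=4 |E|=2  E = 2-r->2 2-p->3
halt: no rule applies after step 5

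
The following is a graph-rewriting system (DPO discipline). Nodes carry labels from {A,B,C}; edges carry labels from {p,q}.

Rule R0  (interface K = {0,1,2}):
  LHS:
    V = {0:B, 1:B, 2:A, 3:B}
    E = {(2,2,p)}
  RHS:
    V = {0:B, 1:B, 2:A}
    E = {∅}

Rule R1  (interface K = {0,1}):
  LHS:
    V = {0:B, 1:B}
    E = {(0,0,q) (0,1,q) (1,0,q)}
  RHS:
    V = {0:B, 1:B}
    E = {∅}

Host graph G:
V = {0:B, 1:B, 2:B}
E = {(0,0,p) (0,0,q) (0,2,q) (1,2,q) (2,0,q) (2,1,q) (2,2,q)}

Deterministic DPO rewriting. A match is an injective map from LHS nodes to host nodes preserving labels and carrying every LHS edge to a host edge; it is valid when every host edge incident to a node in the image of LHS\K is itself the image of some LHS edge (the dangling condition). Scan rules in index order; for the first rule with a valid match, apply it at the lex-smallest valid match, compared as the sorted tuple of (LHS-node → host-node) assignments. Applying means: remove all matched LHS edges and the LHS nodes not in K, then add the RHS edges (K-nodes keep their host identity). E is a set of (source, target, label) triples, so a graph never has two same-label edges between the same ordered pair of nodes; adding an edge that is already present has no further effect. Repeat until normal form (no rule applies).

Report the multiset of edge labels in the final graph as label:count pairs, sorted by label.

Answer: p:1

Rewrite trace:
initial: |V|=3 |E|=7  E = 0-p->0 0-q->0 0-q->2 1-q->2 2-q->0 2-q->1 2-q->2
step 1: apply R1 at {0↦0, 1↦2}  → |V|=3 |E|=4  E = 0-p->0 1-q->2 2-q->1 2-q->2
step 2: apply R1 at {0↦2, 1↦1}  → |V|=3 |E|=1  E = 0-p->0
final graph: no rule applies after step 2
NF edges: [(0, 0, 'p')]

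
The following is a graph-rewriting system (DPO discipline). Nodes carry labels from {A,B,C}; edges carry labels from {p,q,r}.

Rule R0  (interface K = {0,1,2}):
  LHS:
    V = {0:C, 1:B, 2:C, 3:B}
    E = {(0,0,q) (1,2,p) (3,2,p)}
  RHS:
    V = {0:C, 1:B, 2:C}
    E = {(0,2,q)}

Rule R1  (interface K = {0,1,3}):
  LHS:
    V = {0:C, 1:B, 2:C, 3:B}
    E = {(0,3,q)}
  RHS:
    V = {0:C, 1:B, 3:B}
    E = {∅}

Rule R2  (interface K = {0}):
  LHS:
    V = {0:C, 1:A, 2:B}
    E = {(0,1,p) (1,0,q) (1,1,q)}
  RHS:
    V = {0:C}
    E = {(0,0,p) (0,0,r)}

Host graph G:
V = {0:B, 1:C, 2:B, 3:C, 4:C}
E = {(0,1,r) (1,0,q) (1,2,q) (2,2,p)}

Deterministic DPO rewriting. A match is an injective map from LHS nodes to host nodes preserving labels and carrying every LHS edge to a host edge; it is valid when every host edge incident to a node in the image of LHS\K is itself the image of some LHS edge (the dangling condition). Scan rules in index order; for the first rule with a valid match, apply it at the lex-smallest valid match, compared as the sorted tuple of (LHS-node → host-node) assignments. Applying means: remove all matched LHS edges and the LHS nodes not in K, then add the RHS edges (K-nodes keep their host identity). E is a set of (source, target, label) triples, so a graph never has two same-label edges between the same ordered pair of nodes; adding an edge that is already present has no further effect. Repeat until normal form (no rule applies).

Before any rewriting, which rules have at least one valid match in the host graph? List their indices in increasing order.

R0: no valid match — LHS pattern not found
R1: 4 valid matches — {0↦1, 1↦0, 2↦3, 3↦2}, {0↦1, 1↦0, 2↦4, 3↦2}, {0↦1, 1↦2, 2↦3, 3↦0} (+1 more)
R2: no valid match — LHS pattern not found

Answer: [R1]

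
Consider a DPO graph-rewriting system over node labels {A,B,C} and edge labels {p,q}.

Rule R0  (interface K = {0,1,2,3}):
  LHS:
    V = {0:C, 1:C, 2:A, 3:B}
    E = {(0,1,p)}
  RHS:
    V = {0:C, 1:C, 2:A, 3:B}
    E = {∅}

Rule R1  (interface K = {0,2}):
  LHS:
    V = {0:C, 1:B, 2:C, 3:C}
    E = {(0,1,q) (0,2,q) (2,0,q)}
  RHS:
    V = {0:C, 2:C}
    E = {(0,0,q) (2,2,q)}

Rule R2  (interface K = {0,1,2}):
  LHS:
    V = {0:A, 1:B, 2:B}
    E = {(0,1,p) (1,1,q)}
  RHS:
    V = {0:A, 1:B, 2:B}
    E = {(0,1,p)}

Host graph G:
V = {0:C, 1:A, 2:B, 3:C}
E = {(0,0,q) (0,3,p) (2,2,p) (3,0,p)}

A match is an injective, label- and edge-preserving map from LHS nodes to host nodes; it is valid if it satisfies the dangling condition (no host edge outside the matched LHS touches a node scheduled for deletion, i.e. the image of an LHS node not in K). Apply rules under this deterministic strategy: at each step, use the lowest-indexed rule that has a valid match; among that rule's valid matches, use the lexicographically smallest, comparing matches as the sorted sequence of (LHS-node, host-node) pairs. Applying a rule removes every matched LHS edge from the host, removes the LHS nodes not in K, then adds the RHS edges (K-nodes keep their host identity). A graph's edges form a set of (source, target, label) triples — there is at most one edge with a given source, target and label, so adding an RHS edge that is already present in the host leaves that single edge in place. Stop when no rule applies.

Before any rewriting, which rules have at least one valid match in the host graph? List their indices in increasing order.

R0: 2 valid matches — {0↦0, 1↦3, 2↦1, 3↦2}, {0↦3, 1↦0, 2↦1, 3↦2}
R1: no valid match — LHS pattern not found
R2: no valid match — LHS pattern not found

Answer: [R0]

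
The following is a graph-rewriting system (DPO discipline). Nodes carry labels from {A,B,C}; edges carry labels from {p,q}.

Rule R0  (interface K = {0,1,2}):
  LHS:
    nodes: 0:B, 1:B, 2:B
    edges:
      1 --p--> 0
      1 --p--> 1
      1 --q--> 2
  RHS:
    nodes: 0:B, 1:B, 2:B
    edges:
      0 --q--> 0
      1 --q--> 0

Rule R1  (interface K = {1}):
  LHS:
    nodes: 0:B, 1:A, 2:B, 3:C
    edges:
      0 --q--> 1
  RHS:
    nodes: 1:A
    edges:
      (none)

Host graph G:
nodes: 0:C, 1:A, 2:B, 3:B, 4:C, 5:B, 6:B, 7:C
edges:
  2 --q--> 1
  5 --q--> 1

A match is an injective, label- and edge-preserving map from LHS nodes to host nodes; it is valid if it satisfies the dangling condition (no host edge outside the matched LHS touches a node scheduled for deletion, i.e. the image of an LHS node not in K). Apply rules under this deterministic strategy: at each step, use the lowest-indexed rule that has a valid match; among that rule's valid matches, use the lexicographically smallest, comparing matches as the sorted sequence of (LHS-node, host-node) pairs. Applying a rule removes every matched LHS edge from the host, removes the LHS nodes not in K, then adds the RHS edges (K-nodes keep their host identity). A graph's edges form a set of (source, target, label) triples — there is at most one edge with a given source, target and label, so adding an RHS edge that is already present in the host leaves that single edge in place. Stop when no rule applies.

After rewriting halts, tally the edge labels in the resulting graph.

Answer: (no edges)

Rewrite trace:
initial: |V|=8 |E|=2  E = 2-q->1 5-q->1
step 1: apply R1 at {0↦2, 1↦1, 2↦3, 3↦0}  → |V|=5 |E|=1  E = 5-q->1
step 2: apply R1 at {0↦5, 1↦1, 2↦6, 3↦4}  → |V|=2 |E|=0  E = ∅
halt: no rule applies after step 2
NF edges: []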